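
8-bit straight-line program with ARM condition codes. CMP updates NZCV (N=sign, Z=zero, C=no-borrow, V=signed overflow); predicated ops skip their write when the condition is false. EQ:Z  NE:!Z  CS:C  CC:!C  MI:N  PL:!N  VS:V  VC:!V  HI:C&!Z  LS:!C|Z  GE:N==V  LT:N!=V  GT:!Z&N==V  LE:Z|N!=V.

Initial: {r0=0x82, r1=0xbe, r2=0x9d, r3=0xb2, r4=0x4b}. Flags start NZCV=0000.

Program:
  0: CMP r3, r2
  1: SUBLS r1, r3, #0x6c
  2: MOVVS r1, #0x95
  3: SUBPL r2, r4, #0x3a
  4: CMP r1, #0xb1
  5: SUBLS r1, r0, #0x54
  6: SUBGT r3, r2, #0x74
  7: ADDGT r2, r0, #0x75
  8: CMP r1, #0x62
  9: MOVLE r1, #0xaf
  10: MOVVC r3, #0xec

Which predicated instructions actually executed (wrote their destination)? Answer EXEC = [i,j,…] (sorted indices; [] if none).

EXEC = [3,6,7,9]

0: ✓ CMP  NZCV=0010
1: · SUBLS
2: · MOVVS
3: ✓ SUBPL  r2←0x11
4: ✓ CMP  NZCV=0010
5: · SUBLS
6: ✓ SUBGT  r3←0x9d
7: ✓ ADDGT  r2←0xf7
8: ✓ CMP  NZCV=0011
9: ✓ MOVLE  r1←0xaf
10: · MOVVC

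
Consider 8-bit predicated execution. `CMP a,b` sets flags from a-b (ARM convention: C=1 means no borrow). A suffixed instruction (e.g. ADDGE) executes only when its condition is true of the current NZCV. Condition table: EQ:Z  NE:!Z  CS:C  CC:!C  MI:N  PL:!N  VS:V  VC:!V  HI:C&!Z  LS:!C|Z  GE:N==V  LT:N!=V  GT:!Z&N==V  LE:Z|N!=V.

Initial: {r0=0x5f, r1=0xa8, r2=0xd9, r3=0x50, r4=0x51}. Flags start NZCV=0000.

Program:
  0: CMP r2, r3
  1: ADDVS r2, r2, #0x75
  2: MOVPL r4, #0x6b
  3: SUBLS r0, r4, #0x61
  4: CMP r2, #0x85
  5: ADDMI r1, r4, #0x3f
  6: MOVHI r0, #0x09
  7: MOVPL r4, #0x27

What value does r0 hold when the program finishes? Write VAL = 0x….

0: ✓ CMP  NZCV=1010
1: · ADDVS
2: · MOVPL
3: · SUBLS
4: ✓ CMP  NZCV=0010
5: · ADDMI
6: ✓ MOVHI  r0←0x09
7: ✓ MOVPL  r4←0x27

VAL = 0x09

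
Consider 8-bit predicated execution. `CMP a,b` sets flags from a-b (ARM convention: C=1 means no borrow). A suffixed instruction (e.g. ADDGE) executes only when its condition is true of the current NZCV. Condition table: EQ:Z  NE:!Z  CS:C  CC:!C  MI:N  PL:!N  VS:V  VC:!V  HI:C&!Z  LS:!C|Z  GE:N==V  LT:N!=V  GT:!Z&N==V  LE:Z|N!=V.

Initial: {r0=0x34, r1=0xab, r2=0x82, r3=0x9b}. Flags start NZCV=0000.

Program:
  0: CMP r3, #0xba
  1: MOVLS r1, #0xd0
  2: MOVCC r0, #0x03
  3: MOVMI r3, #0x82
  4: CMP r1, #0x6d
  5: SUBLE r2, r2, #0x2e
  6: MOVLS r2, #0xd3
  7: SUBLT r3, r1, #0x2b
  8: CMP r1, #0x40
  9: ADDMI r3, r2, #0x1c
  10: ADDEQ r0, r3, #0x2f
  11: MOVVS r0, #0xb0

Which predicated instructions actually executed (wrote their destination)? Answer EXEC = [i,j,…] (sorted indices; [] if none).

[0] flags=1000 → (cmp)
[1] flags=1000 LS?T → r1=0xd0
[2] flags=1000 CC?T → r0=0x03
[3] flags=1000 MI?T → r3=0x82
[4] flags=0011 → (cmp)
[5] flags=0011 LE?T → r2=0x54
[6] flags=0011 LS?F → skip
[7] flags=0011 LT?T → r3=0xa5
[8] flags=1010 → (cmp)
[9] flags=1010 MI?T → r3=0x70
[10] flags=1010 EQ?F → skip
[11] flags=1010 VS?F → skip

EXEC = [1,2,3,5,7,9]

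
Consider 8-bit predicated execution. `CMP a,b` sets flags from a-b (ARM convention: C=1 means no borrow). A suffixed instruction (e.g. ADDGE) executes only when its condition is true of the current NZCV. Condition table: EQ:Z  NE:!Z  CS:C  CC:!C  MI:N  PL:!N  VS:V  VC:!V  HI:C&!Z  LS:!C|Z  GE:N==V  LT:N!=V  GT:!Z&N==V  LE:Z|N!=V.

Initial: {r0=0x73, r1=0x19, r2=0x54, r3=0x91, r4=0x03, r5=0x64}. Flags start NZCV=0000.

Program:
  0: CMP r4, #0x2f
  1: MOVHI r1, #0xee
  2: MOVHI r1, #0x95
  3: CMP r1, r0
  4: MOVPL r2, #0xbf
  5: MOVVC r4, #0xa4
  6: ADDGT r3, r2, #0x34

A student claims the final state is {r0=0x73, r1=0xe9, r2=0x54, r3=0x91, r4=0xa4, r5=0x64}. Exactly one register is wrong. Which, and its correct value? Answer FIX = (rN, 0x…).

0: ✓ CMP  NZCV=1000
1: · MOVHI
2: · MOVHI
3: ✓ CMP  NZCV=1000
4: · MOVPL
5: ✓ MOVVC  r4←0xa4
6: · ADDGT

FIX = (r1, 0x19)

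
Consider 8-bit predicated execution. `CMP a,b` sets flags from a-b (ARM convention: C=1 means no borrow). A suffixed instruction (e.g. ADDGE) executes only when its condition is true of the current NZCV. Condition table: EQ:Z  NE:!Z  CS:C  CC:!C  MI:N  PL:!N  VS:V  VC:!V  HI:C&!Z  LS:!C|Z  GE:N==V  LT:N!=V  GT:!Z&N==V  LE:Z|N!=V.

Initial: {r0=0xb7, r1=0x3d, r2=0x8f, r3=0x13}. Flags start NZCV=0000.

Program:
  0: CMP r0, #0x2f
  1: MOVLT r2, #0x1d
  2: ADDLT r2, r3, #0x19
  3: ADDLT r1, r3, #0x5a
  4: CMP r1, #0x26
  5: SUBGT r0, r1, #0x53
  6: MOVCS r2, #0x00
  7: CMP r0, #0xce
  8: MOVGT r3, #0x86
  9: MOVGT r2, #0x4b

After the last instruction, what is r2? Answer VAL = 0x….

VAL = 0x4b

0: ✓ CMP  NZCV=1010
1: ✓ MOVLT  r2←0x1d
2: ✓ ADDLT  r2←0x2c
3: ✓ ADDLT  r1←0x6d
4: ✓ CMP  NZCV=0010
5: ✓ SUBGT  r0←0x1a
6: ✓ MOVCS  r2←0x00
7: ✓ CMP  NZCV=0000
8: ✓ MOVGT  r3←0x86
9: ✓ MOVGT  r2←0x4b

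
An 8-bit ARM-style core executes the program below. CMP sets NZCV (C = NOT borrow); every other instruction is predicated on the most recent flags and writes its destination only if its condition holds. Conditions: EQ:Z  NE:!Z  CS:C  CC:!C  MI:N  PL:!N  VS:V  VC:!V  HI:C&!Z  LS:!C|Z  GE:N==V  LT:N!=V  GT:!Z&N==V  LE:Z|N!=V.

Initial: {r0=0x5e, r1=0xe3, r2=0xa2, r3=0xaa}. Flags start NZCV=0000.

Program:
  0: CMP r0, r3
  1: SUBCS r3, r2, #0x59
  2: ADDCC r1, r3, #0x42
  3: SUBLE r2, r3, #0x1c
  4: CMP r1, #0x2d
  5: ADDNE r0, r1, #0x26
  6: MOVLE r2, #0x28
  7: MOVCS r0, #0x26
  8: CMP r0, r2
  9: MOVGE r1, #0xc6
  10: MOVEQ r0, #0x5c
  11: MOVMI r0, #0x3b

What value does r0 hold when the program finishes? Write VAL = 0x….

VAL = 0x3b

0: ✓ CMP  NZCV=1001
1: · SUBCS
2: ✓ ADDCC  r1←0xec
3: · SUBLE
4: ✓ CMP  NZCV=1010
5: ✓ ADDNE  r0←0x12
6: ✓ MOVLE  r2←0x28
7: ✓ MOVCS  r0←0x26
8: ✓ CMP  NZCV=1000
9: · MOVGE
10: · MOVEQ
11: ✓ MOVMI  r0←0x3b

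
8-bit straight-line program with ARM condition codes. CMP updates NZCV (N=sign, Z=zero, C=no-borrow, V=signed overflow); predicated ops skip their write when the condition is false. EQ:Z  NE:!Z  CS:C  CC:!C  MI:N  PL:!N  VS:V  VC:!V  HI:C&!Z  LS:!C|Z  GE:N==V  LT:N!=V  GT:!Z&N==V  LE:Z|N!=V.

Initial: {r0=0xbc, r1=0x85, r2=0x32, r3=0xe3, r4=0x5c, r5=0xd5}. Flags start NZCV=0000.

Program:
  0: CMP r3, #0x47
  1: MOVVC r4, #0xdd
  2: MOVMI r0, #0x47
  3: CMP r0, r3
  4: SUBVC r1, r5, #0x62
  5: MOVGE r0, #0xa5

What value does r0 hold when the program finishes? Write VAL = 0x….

0: ✓ CMP  NZCV=1010
1: ✓ MOVVC  r4←0xdd
2: ✓ MOVMI  r0←0x47
3: ✓ CMP  NZCV=0000
4: ✓ SUBVC  r1←0x73
5: ✓ MOVGE  r0←0xa5

VAL = 0xa5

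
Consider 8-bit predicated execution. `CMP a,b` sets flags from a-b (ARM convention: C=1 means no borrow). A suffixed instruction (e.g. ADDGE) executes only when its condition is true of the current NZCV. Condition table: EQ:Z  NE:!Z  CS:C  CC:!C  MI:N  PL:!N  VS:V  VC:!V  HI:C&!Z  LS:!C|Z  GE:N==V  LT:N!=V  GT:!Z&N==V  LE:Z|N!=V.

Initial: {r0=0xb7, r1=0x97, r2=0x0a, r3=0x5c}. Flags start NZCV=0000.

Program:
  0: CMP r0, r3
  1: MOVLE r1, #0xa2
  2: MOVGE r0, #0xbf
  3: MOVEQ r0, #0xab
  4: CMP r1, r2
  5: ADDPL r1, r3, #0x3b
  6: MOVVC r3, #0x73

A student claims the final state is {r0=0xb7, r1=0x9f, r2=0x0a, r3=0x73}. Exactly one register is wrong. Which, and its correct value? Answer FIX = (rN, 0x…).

[0] flags=0011 → (cmp)
[1] flags=0011 LE?T → r1=0xa2
[2] flags=0011 GE?F → skip
[3] flags=0011 EQ?F → skip
[4] flags=1010 → (cmp)
[5] flags=1010 PL?F → skip
[6] flags=1010 VC?T → r3=0x73

FIX = (r1, 0xa2)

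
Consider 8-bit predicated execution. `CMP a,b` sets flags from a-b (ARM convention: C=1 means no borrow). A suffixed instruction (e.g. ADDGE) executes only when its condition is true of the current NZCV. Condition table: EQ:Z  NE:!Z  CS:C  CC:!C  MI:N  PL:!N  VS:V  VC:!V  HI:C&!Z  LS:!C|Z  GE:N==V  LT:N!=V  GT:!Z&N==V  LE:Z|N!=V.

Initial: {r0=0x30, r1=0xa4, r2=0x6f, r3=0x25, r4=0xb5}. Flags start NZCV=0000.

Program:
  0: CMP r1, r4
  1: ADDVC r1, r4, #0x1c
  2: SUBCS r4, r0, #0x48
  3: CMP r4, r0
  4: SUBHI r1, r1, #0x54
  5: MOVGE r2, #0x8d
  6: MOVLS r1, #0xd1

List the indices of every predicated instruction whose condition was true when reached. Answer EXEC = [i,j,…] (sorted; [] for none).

0: ✓ CMP  NZCV=1000
1: ✓ ADDVC  r1←0xd1
2: · SUBCS
3: ✓ CMP  NZCV=1010
4: ✓ SUBHI  r1←0x7d
5: · MOVGE
6: · MOVLS

EXEC = [1,4]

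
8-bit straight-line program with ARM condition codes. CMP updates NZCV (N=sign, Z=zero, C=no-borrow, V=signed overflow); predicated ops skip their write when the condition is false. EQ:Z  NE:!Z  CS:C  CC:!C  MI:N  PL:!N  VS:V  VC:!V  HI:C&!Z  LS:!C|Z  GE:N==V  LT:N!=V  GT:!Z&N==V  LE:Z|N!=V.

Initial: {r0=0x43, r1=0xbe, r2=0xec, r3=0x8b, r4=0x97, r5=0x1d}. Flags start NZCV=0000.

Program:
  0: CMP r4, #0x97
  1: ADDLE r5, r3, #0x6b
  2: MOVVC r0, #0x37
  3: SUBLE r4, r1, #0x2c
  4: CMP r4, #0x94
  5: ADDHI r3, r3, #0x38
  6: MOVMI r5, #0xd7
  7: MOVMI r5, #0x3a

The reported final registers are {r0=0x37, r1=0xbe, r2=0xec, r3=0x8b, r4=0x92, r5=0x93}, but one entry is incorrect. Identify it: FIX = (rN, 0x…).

FIX = (r5, 0x3a)

[0] flags=0110 → (cmp)
[1] flags=0110 LE?T → r5=0xf6
[2] flags=0110 VC?T → r0=0x37
[3] flags=0110 LE?T → r4=0x92
[4] flags=1000 → (cmp)
[5] flags=1000 HI?F → skip
[6] flags=1000 MI?T → r5=0xd7
[7] flags=1000 MI?T → r5=0x3a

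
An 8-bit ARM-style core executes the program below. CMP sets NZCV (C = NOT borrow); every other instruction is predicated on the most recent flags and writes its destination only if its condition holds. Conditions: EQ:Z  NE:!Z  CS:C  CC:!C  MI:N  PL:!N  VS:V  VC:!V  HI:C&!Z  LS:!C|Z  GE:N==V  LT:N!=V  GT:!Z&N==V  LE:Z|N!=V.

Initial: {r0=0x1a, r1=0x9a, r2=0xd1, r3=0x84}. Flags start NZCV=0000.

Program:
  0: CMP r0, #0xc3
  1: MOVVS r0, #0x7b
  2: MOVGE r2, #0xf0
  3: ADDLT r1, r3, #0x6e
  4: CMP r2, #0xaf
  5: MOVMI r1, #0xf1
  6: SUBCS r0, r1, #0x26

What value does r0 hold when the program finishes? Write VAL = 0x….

[0] flags=0000 → (cmp)
[1] flags=0000 VS?F → skip
[2] flags=0000 GE?T → r2=0xf0
[3] flags=0000 LT?F → skip
[4] flags=0010 → (cmp)
[5] flags=0010 MI?F → skip
[6] flags=0010 CS?T → r0=0x74

VAL = 0x74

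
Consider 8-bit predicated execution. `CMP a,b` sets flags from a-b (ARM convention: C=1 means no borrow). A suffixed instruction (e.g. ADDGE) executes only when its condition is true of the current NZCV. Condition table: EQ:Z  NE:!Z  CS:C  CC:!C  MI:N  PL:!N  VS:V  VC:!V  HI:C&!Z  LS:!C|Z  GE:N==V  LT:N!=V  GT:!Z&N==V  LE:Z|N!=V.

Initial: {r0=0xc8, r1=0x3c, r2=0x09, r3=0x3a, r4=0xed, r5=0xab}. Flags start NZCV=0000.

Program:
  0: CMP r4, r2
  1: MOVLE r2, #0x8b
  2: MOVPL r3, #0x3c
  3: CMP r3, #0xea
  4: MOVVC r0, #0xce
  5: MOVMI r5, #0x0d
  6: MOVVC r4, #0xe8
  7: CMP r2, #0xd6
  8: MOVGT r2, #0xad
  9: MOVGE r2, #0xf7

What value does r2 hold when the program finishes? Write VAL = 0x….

VAL = 0x8b

0: ✓ CMP  NZCV=1010
1: ✓ MOVLE  r2←0x8b
2: · MOVPL
3: ✓ CMP  NZCV=0000
4: ✓ MOVVC  r0←0xce
5: · MOVMI
6: ✓ MOVVC  r4←0xe8
7: ✓ CMP  NZCV=1000
8: · MOVGT
9: · MOVGE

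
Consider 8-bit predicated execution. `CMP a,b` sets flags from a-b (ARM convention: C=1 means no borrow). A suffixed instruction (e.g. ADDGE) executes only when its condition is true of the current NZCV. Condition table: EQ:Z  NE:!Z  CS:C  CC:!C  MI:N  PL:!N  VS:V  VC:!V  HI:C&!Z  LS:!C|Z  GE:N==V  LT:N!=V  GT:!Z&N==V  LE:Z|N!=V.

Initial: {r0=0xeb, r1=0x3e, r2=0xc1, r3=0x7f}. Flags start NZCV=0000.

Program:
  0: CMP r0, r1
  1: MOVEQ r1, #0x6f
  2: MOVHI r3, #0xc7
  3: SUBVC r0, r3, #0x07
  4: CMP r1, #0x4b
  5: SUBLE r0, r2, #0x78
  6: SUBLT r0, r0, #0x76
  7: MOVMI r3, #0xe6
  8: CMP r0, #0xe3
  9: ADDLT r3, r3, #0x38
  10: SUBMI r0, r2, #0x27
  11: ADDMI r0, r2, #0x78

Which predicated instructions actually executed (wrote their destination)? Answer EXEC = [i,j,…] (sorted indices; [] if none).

EXEC = [2,3,5,6,7,9,10,11]

[0] flags=1010 → (cmp)
[1] flags=1010 EQ?F → skip
[2] flags=1010 HI?T → r3=0xc7
[3] flags=1010 VC?T → r0=0xc0
[4] flags=1000 → (cmp)
[5] flags=1000 LE?T → r0=0x49
[6] flags=1000 LT?T → r0=0xd3
[7] flags=1000 MI?T → r3=0xe6
[8] flags=1000 → (cmp)
[9] flags=1000 LT?T → r3=0x1e
[10] flags=1000 MI?T → r0=0x9a
[11] flags=1000 MI?T → r0=0x39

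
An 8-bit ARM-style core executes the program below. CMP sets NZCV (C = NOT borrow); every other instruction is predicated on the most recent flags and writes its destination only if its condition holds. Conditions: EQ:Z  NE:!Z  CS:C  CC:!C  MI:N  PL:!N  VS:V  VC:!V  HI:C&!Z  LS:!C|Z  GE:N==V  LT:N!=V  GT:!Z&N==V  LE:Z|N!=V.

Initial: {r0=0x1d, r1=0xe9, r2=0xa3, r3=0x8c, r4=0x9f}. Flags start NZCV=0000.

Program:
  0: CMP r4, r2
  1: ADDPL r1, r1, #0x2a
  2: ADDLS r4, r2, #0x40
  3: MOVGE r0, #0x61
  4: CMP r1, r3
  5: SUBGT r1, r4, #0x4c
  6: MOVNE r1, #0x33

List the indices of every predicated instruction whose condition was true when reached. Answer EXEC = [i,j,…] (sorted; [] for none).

[0] flags=1000 → (cmp)
[1] flags=1000 PL?F → skip
[2] flags=1000 LS?T → r4=0xe3
[3] flags=1000 GE?F → skip
[4] flags=0010 → (cmp)
[5] flags=0010 GT?T → r1=0x97
[6] flags=0010 NE?T → r1=0x33

EXEC = [2,5,6]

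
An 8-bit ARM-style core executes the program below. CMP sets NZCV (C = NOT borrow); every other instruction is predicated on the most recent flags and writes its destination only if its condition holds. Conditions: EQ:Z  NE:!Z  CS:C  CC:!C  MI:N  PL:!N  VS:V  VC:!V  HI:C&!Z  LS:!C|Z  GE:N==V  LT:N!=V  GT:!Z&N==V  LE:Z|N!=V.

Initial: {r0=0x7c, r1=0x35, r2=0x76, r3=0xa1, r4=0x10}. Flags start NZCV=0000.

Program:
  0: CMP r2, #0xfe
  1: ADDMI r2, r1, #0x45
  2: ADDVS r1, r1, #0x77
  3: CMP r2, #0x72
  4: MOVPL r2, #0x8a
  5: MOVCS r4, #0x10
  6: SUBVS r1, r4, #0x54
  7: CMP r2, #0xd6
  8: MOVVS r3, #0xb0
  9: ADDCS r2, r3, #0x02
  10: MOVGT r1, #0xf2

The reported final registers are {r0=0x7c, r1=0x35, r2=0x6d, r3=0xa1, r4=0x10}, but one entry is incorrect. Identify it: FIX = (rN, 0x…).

FIX = (r2, 0x8a)

0: ✓ CMP  NZCV=0000
1: · ADDMI
2: · ADDVS
3: ✓ CMP  NZCV=0010
4: ✓ MOVPL  r2←0x8a
5: ✓ MOVCS  r4←0x10
6: · SUBVS
7: ✓ CMP  NZCV=1000
8: · MOVVS
9: · ADDCS
10: · MOVGT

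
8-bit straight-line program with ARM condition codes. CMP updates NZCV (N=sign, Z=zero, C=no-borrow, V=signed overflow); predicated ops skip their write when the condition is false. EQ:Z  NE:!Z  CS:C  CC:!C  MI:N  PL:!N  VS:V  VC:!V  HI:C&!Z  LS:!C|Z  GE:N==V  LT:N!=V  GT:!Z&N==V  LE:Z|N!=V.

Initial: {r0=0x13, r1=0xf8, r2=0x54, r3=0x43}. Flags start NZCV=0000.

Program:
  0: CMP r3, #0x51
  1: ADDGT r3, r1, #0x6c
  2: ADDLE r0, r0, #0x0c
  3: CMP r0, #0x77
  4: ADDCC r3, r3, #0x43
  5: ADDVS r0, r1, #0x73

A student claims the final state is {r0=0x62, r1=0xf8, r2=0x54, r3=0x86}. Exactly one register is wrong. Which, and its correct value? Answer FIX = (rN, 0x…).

[0] flags=1000 → (cmp)
[1] flags=1000 GT?F → skip
[2] flags=1000 LE?T → r0=0x1f
[3] flags=1000 → (cmp)
[4] flags=1000 CC?T → r3=0x86
[5] flags=1000 VS?F → skip

FIX = (r0, 0x1f)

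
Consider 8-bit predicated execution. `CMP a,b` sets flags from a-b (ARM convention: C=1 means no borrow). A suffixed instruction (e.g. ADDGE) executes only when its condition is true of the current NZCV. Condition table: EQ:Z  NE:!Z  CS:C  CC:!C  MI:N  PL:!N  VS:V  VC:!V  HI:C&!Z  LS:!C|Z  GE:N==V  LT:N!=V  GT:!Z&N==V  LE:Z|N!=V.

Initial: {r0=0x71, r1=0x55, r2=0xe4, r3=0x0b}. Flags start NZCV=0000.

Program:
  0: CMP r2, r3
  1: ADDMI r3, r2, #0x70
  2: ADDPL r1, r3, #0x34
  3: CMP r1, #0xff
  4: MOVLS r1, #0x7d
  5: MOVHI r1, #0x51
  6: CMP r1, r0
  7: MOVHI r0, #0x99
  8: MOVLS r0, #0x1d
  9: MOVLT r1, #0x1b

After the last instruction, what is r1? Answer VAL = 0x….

0: ✓ CMP  NZCV=1010
1: ✓ ADDMI  r3←0x54
2: · ADDPL
3: ✓ CMP  NZCV=0000
4: ✓ MOVLS  r1←0x7d
5: · MOVHI
6: ✓ CMP  NZCV=0010
7: ✓ MOVHI  r0←0x99
8: · MOVLS
9: · MOVLT

VAL = 0x7d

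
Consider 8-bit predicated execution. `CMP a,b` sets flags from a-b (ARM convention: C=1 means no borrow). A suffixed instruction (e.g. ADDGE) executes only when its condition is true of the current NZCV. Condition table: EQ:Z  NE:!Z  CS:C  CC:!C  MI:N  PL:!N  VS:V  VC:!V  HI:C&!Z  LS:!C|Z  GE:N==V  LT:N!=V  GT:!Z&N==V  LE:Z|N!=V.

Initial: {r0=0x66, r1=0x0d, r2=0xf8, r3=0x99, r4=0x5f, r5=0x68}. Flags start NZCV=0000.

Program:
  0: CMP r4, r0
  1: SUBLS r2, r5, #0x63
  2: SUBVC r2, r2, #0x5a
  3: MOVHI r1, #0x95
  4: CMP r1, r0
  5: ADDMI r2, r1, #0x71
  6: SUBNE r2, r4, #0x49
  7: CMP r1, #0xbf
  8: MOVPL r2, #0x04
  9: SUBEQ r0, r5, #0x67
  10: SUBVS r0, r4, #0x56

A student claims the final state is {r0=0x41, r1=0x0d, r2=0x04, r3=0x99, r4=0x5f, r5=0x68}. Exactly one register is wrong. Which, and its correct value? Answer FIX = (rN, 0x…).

FIX = (r0, 0x66)

0: ✓ CMP  NZCV=1000
1: ✓ SUBLS  r2←0x05
2: ✓ SUBVC  r2←0xab
3: · MOVHI
4: ✓ CMP  NZCV=1000
5: ✓ ADDMI  r2←0x7e
6: ✓ SUBNE  r2←0x16
7: ✓ CMP  NZCV=0000
8: ✓ MOVPL  r2←0x04
9: · SUBEQ
10: · SUBVS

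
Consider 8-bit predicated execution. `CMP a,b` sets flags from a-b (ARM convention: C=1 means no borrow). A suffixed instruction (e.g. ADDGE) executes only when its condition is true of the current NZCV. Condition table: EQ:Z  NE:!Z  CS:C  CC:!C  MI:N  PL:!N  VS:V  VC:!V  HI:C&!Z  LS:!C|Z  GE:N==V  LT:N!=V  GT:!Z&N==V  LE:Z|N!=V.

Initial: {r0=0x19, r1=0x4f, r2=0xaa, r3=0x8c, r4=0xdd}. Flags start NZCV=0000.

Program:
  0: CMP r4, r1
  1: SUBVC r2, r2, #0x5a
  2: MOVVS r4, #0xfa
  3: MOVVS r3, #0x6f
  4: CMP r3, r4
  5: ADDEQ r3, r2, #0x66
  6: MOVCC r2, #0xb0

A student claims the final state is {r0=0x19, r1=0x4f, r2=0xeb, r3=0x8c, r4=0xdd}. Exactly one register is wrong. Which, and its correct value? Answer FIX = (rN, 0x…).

[0] flags=1010 → (cmp)
[1] flags=1010 VC?T → r2=0x50
[2] flags=1010 VS?F → skip
[3] flags=1010 VS?F → skip
[4] flags=1000 → (cmp)
[5] flags=1000 EQ?F → skip
[6] flags=1000 CC?T → r2=0xb0

FIX = (r2, 0xb0)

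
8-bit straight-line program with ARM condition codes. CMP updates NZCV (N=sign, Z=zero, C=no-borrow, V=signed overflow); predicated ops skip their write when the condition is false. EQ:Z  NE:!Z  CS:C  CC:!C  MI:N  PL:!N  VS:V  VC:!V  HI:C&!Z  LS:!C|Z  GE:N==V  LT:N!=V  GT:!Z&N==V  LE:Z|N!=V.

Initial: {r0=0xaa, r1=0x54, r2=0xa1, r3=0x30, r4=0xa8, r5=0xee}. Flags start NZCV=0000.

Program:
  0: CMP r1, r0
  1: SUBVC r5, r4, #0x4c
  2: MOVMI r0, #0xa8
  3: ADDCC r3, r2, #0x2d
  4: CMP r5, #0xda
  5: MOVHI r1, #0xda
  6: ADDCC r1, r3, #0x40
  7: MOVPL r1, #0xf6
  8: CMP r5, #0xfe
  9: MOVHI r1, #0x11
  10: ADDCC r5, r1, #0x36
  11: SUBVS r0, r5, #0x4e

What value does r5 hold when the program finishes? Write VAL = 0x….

VAL = 0x2c

[0] flags=1001 → (cmp)
[1] flags=1001 VC?F → skip
[2] flags=1001 MI?T → r0=0xa8
[3] flags=1001 CC?T → r3=0xce
[4] flags=0010 → (cmp)
[5] flags=0010 HI?T → r1=0xda
[6] flags=0010 CC?F → skip
[7] flags=0010 PL?T → r1=0xf6
[8] flags=1000 → (cmp)
[9] flags=1000 HI?F → skip
[10] flags=1000 CC?T → r5=0x2c
[11] flags=1000 VS?F → skip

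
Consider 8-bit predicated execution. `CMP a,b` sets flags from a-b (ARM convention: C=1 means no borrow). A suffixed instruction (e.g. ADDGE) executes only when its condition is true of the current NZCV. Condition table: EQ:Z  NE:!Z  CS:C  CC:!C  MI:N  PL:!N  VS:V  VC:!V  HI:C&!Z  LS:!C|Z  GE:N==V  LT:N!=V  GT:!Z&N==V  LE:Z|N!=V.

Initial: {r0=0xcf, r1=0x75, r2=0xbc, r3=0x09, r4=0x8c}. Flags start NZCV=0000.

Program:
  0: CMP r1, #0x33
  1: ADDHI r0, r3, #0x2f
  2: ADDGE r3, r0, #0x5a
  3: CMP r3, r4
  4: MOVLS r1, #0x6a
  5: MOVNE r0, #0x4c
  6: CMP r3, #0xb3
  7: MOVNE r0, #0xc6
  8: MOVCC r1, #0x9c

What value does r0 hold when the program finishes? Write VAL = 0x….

VAL = 0xc6

[0] flags=0010 → (cmp)
[1] flags=0010 HI?T → r0=0x38
[2] flags=0010 GE?T → r3=0x92
[3] flags=0010 → (cmp)
[4] flags=0010 LS?F → skip
[5] flags=0010 NE?T → r0=0x4c
[6] flags=1000 → (cmp)
[7] flags=1000 NE?T → r0=0xc6
[8] flags=1000 CC?T → r1=0x9c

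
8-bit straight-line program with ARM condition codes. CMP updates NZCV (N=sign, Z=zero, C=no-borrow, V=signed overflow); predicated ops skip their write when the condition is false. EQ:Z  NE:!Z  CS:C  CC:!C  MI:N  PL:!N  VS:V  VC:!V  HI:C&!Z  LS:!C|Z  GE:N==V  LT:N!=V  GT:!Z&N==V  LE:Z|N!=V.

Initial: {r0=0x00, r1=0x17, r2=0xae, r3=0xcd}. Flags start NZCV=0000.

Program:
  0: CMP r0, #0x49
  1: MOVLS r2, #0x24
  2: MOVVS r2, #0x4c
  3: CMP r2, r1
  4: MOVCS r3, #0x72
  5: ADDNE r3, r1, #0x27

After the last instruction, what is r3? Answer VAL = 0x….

VAL = 0x3e

0: ✓ CMP  NZCV=1000
1: ✓ MOVLS  r2←0x24
2: · MOVVS
3: ✓ CMP  NZCV=0010
4: ✓ MOVCS  r3←0x72
5: ✓ ADDNE  r3←0x3e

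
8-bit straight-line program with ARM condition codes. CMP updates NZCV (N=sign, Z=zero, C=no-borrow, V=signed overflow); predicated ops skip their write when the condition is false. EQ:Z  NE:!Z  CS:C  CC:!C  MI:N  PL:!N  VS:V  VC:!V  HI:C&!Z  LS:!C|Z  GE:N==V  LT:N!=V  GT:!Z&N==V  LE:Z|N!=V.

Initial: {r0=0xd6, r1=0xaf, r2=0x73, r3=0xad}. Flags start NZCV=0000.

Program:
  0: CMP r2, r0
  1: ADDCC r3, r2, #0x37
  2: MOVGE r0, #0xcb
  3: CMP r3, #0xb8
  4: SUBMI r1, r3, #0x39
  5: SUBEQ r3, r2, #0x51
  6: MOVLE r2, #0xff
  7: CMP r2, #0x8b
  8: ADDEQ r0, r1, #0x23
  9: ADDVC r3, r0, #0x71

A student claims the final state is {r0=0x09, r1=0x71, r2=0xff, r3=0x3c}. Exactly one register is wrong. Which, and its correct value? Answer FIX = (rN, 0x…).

FIX = (r0, 0xcb)

0: ✓ CMP  NZCV=1001
1: ✓ ADDCC  r3←0xaa
2: ✓ MOVGE  r0←0xcb
3: ✓ CMP  NZCV=1000
4: ✓ SUBMI  r1←0x71
5: · SUBEQ
6: ✓ MOVLE  r2←0xff
7: ✓ CMP  NZCV=0010
8: · ADDEQ
9: ✓ ADDVC  r3←0x3c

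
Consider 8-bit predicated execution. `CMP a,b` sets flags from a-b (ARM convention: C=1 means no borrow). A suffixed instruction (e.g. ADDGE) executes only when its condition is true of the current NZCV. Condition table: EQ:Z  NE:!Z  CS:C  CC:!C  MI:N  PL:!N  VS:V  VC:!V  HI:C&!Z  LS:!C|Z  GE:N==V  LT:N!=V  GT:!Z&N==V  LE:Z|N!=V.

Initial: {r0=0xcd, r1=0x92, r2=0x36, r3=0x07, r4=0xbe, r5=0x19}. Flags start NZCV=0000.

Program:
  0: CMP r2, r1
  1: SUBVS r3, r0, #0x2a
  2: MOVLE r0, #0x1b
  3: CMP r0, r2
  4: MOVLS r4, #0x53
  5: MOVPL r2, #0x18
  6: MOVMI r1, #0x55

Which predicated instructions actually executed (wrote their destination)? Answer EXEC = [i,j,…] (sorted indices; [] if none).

EXEC = [1,6]

0: ✓ CMP  NZCV=1001
1: ✓ SUBVS  r3←0xa3
2: · MOVLE
3: ✓ CMP  NZCV=1010
4: · MOVLS
5: · MOVPL
6: ✓ MOVMI  r1←0x55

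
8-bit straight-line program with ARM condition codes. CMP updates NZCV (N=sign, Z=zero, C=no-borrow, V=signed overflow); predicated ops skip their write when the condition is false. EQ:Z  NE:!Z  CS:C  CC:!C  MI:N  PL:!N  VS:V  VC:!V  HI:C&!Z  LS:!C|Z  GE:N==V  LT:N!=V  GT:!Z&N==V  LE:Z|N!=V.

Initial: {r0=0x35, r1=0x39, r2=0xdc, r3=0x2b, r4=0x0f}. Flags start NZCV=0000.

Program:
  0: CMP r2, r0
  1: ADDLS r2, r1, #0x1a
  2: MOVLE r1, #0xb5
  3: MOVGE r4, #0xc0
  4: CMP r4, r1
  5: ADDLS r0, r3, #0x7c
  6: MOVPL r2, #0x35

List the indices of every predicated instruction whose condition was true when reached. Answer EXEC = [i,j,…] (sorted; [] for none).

EXEC = [2,5,6]

0: ✓ CMP  NZCV=1010
1: · ADDLS
2: ✓ MOVLE  r1←0xb5
3: · MOVGE
4: ✓ CMP  NZCV=0000
5: ✓ ADDLS  r0←0xa7
6: ✓ MOVPL  r2←0x35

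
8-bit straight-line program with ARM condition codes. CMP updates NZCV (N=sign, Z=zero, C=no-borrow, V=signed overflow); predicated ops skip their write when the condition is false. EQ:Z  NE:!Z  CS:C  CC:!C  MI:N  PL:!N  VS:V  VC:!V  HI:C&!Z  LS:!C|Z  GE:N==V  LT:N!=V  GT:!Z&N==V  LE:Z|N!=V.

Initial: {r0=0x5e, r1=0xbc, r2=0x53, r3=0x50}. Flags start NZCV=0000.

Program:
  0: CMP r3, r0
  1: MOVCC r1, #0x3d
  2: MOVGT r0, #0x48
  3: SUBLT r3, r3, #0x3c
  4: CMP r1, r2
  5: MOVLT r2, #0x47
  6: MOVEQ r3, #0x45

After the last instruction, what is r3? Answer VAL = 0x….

VAL = 0x14

[0] flags=1000 → (cmp)
[1] flags=1000 CC?T → r1=0x3d
[2] flags=1000 GT?F → skip
[3] flags=1000 LT?T → r3=0x14
[4] flags=1000 → (cmp)
[5] flags=1000 LT?T → r2=0x47
[6] flags=1000 EQ?F → skip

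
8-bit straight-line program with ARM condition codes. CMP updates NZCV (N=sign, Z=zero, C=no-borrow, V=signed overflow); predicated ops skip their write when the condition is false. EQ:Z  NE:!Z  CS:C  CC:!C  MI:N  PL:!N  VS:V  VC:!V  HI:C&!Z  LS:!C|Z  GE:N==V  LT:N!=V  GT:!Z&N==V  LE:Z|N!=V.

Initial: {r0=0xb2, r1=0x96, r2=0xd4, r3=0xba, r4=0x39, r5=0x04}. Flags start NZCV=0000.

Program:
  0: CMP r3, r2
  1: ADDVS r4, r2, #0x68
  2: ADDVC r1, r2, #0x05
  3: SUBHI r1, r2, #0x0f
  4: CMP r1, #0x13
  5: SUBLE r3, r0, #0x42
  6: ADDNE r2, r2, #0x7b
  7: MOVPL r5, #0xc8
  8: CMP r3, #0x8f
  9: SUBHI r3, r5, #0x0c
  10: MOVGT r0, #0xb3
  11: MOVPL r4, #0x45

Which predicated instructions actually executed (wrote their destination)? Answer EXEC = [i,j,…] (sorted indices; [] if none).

EXEC = [2,5,6,10]

[0] flags=1000 → (cmp)
[1] flags=1000 VS?F → skip
[2] flags=1000 VC?T → r1=0xd9
[3] flags=1000 HI?F → skip
[4] flags=1010 → (cmp)
[5] flags=1010 LE?T → r3=0x70
[6] flags=1010 NE?T → r2=0x4f
[7] flags=1010 PL?F → skip
[8] flags=1001 → (cmp)
[9] flags=1001 HI?F → skip
[10] flags=1001 GT?T → r0=0xb3
[11] flags=1001 PL?F → skip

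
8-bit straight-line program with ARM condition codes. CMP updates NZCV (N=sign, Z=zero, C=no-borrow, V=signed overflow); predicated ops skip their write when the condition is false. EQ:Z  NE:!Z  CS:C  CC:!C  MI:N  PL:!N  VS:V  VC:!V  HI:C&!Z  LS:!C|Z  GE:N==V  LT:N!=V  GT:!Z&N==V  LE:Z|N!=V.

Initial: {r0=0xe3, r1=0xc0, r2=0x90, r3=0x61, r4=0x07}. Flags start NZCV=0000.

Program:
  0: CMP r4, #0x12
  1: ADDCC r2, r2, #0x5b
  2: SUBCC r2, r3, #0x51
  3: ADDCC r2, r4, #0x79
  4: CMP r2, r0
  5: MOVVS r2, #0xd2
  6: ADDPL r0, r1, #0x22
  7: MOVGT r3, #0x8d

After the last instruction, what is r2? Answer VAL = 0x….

VAL = 0x80

0: ✓ CMP  NZCV=1000
1: ✓ ADDCC  r2←0xeb
2: ✓ SUBCC  r2←0x10
3: ✓ ADDCC  r2←0x80
4: ✓ CMP  NZCV=1000
5: · MOVVS
6: · ADDPL
7: · MOVGT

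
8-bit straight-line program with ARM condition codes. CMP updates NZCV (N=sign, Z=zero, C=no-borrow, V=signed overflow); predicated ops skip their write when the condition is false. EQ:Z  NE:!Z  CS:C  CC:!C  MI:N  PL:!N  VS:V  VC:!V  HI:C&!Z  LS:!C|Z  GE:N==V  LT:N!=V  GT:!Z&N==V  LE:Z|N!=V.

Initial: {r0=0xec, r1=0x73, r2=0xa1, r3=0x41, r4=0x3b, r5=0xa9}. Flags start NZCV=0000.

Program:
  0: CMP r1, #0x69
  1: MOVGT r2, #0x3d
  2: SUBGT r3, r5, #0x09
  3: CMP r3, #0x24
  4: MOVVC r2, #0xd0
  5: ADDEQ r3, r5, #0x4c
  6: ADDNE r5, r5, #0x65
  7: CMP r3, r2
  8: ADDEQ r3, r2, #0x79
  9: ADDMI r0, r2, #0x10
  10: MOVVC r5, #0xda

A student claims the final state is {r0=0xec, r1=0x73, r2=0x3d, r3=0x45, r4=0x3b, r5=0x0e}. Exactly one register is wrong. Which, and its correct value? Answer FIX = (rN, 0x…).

FIX = (r3, 0xa0)

[0] flags=0010 → (cmp)
[1] flags=0010 GT?T → r2=0x3d
[2] flags=0010 GT?T → r3=0xa0
[3] flags=0011 → (cmp)
[4] flags=0011 VC?F → skip
[5] flags=0011 EQ?F → skip
[6] flags=0011 NE?T → r5=0x0e
[7] flags=0011 → (cmp)
[8] flags=0011 EQ?F → skip
[9] flags=0011 MI?F → skip
[10] flags=0011 VC?F → skip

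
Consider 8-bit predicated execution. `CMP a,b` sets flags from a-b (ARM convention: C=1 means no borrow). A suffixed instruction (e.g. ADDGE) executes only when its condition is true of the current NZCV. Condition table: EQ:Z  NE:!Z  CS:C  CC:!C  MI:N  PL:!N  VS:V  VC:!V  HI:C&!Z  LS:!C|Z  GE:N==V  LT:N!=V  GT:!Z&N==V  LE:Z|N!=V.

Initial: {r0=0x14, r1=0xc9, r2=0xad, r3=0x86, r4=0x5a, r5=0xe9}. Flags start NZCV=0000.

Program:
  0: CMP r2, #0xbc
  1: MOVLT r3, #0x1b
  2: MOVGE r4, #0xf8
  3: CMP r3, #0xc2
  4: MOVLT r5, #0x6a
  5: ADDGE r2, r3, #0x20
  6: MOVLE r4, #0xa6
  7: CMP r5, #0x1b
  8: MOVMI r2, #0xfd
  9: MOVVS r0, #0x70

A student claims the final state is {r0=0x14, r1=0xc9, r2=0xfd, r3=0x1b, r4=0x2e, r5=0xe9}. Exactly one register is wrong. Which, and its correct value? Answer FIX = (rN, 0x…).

[0] flags=1000 → (cmp)
[1] flags=1000 LT?T → r3=0x1b
[2] flags=1000 GE?F → skip
[3] flags=0000 → (cmp)
[4] flags=0000 LT?F → skip
[5] flags=0000 GE?T → r2=0x3b
[6] flags=0000 LE?F → skip
[7] flags=1010 → (cmp)
[8] flags=1010 MI?T → r2=0xfd
[9] flags=1010 VS?F → skip

FIX = (r4, 0x5a)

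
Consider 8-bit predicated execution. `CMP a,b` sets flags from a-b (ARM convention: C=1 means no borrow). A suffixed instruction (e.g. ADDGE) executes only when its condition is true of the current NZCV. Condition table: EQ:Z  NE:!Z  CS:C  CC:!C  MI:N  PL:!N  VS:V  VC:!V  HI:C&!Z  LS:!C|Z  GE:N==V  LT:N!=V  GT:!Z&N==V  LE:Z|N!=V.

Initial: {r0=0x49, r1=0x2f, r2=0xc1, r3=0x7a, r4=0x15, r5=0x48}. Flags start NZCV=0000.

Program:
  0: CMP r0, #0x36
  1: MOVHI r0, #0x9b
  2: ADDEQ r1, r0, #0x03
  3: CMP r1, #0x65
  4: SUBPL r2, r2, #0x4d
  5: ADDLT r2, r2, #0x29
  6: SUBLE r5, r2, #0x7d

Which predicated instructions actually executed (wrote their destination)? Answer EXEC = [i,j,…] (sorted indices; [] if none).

EXEC = [1,5,6]

0: ✓ CMP  NZCV=0010
1: ✓ MOVHI  r0←0x9b
2: · ADDEQ
3: ✓ CMP  NZCV=1000
4: · SUBPL
5: ✓ ADDLT  r2←0xea
6: ✓ SUBLE  r5←0x6d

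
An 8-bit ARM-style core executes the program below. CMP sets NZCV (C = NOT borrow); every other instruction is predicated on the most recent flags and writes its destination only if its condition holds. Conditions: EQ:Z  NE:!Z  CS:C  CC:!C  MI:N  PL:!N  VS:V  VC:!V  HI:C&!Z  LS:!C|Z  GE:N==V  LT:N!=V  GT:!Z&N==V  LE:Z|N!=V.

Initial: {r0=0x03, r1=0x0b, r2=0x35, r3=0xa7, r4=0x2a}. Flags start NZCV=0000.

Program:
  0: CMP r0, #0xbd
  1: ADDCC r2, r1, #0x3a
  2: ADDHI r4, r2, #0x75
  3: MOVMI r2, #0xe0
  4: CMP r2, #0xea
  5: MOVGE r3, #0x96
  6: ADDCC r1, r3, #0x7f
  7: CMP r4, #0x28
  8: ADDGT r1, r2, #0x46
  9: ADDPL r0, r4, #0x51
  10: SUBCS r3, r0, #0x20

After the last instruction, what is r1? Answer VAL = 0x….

VAL = 0x8b

[0] flags=0000 → (cmp)
[1] flags=0000 CC?T → r2=0x45
[2] flags=0000 HI?F → skip
[3] flags=0000 MI?F → skip
[4] flags=0000 → (cmp)
[5] flags=0000 GE?T → r3=0x96
[6] flags=0000 CC?T → r1=0x15
[7] flags=0010 → (cmp)
[8] flags=0010 GT?T → r1=0x8b
[9] flags=0010 PL?T → r0=0x7b
[10] flags=0010 CS?T → r3=0x5b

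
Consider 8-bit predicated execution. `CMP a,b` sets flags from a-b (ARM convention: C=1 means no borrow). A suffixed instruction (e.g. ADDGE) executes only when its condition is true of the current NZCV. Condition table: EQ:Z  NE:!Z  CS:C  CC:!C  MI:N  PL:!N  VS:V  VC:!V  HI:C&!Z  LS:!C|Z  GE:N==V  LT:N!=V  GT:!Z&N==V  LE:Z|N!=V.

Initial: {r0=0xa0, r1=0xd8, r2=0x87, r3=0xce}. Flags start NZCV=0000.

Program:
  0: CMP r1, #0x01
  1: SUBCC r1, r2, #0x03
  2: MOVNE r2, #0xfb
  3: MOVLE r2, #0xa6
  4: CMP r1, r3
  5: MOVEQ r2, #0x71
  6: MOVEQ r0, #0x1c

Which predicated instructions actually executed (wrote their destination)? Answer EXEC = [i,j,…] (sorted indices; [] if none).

EXEC = [2,3]

0: ✓ CMP  NZCV=1010
1: · SUBCC
2: ✓ MOVNE  r2←0xfb
3: ✓ MOVLE  r2←0xa6
4: ✓ CMP  NZCV=0010
5: · MOVEQ
6: · MOVEQ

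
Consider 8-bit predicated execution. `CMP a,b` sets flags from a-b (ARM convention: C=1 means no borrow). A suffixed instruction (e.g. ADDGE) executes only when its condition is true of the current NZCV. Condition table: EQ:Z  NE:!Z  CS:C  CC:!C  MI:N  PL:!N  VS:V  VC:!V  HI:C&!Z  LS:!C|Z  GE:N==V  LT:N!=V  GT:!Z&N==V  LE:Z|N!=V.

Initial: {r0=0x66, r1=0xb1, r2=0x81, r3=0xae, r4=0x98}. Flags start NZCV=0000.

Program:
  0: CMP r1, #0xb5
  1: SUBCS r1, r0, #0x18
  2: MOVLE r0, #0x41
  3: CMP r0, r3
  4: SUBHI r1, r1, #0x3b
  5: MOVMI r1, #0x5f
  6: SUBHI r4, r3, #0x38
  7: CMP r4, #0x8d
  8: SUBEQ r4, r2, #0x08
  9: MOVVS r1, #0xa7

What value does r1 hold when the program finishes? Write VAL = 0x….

0: ✓ CMP  NZCV=1000
1: · SUBCS
2: ✓ MOVLE  r0←0x41
3: ✓ CMP  NZCV=1001
4: · SUBHI
5: ✓ MOVMI  r1←0x5f
6: · SUBHI
7: ✓ CMP  NZCV=0010
8: · SUBEQ
9: · MOVVS

VAL = 0x5f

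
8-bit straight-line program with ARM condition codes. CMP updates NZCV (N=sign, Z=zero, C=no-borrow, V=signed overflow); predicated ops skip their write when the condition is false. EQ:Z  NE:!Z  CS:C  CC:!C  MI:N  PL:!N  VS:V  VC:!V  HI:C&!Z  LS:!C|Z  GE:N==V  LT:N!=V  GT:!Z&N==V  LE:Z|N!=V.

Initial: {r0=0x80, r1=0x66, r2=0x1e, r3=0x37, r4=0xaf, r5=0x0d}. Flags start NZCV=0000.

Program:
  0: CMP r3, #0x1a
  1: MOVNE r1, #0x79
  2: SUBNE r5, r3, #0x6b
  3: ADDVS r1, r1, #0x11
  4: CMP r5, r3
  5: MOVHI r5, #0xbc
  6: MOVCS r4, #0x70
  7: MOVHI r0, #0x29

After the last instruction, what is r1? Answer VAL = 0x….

[0] flags=0010 → (cmp)
[1] flags=0010 NE?T → r1=0x79
[2] flags=0010 NE?T → r5=0xcc
[3] flags=0010 VS?F → skip
[4] flags=1010 → (cmp)
[5] flags=1010 HI?T → r5=0xbc
[6] flags=1010 CS?T → r4=0x70
[7] flags=1010 HI?T → r0=0x29

VAL = 0x79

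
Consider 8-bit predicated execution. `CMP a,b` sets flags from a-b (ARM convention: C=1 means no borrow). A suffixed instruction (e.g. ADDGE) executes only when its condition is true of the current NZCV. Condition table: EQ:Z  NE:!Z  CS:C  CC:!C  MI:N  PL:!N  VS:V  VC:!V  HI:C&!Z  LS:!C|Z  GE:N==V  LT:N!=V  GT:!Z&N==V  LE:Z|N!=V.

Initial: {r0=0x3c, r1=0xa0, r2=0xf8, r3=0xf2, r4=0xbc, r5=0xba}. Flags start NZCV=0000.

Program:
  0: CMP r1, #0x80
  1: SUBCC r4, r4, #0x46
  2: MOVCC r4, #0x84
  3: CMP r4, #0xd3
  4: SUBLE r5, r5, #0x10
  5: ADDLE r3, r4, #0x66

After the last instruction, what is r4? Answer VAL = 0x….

VAL = 0xbc

0: ✓ CMP  NZCV=0010
1: · SUBCC
2: · MOVCC
3: ✓ CMP  NZCV=1000
4: ✓ SUBLE  r5←0xaa
5: ✓ ADDLE  r3←0x22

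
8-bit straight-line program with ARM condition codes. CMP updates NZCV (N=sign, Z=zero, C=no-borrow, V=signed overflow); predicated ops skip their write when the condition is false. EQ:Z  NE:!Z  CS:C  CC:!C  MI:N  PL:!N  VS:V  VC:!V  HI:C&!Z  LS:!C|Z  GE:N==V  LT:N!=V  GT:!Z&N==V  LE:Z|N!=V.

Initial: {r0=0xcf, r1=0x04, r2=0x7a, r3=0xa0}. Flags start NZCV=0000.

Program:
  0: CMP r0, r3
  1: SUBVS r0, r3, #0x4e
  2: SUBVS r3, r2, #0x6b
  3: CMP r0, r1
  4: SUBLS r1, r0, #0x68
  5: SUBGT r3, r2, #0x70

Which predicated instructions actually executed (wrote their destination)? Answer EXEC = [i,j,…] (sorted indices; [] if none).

[0] flags=0010 → (cmp)
[1] flags=0010 VS?F → skip
[2] flags=0010 VS?F → skip
[3] flags=1010 → (cmp)
[4] flags=1010 LS?F → skip
[5] flags=1010 GT?F → skip

EXEC = []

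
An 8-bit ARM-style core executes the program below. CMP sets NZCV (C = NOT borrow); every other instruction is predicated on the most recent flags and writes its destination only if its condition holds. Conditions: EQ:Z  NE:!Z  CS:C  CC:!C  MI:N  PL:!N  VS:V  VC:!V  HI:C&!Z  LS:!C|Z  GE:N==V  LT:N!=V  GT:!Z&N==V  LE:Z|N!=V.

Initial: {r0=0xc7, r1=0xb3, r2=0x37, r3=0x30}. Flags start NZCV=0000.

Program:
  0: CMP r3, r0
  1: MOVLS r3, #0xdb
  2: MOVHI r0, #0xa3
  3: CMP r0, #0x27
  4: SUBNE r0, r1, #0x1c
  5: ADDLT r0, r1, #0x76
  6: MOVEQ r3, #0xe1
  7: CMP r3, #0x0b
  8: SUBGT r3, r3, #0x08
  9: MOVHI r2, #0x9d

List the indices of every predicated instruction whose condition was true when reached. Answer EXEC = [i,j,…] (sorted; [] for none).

EXEC = [1,4,5,9]

0: ✓ CMP  NZCV=0000
1: ✓ MOVLS  r3←0xdb
2: · MOVHI
3: ✓ CMP  NZCV=1010
4: ✓ SUBNE  r0←0x97
5: ✓ ADDLT  r0←0x29
6: · MOVEQ
7: ✓ CMP  NZCV=1010
8: · SUBGT
9: ✓ MOVHI  r2←0x9d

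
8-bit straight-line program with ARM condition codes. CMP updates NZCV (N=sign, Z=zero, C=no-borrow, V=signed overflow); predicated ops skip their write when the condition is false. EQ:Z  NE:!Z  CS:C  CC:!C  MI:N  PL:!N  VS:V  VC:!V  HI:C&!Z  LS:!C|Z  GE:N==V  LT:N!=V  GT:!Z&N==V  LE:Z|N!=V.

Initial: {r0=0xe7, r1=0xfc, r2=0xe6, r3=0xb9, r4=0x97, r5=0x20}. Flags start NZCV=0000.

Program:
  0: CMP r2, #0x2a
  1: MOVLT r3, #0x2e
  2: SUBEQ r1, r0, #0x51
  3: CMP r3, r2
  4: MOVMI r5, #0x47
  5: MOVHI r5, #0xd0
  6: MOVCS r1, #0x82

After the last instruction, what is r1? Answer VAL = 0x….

VAL = 0xfc

0: ✓ CMP  NZCV=1010
1: ✓ MOVLT  r3←0x2e
2: · SUBEQ
3: ✓ CMP  NZCV=0000
4: · MOVMI
5: · MOVHI
6: · MOVCS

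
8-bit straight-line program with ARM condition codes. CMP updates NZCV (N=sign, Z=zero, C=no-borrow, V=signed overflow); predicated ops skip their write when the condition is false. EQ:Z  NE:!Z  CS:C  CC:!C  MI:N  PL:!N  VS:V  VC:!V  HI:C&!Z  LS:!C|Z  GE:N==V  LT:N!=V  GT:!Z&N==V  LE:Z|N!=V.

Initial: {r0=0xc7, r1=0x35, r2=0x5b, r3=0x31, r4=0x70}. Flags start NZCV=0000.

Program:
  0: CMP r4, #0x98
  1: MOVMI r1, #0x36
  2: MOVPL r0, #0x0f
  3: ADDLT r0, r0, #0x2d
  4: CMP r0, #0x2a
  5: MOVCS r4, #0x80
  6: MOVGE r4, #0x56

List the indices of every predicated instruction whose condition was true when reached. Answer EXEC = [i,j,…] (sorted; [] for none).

EXEC = [1,5]

[0] flags=1001 → (cmp)
[1] flags=1001 MI?T → r1=0x36
[2] flags=1001 PL?F → skip
[3] flags=1001 LT?F → skip
[4] flags=1010 → (cmp)
[5] flags=1010 CS?T → r4=0x80
[6] flags=1010 GE?F → skip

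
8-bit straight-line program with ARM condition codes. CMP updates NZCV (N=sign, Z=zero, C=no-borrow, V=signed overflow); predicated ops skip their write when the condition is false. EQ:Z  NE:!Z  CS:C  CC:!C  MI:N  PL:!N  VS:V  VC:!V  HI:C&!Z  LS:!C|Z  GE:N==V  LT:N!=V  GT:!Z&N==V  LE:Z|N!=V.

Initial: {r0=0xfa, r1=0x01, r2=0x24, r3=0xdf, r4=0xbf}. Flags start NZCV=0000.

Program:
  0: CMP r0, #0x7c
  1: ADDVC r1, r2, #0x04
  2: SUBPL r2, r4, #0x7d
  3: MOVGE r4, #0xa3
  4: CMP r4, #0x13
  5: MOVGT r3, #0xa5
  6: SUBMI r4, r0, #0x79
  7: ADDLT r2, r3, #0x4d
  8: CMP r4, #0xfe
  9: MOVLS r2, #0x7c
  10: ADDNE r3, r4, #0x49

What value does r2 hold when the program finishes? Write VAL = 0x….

[0] flags=0011 → (cmp)
[1] flags=0011 VC?F → skip
[2] flags=0011 PL?T → r2=0x42
[3] flags=0011 GE?F → skip
[4] flags=1010 → (cmp)
[5] flags=1010 GT?F → skip
[6] flags=1010 MI?T → r4=0x81
[7] flags=1010 LT?T → r2=0x2c
[8] flags=1000 → (cmp)
[9] flags=1000 LS?T → r2=0x7c
[10] flags=1000 NE?T → r3=0xca

VAL = 0x7c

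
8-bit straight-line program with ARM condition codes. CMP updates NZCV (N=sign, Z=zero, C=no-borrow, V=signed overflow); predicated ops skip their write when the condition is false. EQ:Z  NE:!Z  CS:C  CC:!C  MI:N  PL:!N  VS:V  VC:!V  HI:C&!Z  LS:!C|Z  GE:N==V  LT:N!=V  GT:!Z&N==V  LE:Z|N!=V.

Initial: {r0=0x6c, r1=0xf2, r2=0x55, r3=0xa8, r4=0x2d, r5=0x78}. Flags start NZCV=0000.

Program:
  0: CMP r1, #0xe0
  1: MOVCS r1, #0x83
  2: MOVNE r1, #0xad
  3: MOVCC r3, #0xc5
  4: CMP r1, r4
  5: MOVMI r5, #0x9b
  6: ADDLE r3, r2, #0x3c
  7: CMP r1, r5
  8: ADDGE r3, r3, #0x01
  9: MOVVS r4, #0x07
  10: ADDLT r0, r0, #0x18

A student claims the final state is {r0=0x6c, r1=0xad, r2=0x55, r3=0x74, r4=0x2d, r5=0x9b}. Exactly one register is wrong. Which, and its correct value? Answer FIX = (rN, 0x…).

FIX = (r3, 0x92)

[0] flags=0010 → (cmp)
[1] flags=0010 CS?T → r1=0x83
[2] flags=0010 NE?T → r1=0xad
[3] flags=0010 CC?F → skip
[4] flags=1010 → (cmp)
[5] flags=1010 MI?T → r5=0x9b
[6] flags=1010 LE?T → r3=0x91
[7] flags=0010 → (cmp)
[8] flags=0010 GE?T → r3=0x92
[9] flags=0010 VS?F → skip
[10] flags=0010 LT?F → skip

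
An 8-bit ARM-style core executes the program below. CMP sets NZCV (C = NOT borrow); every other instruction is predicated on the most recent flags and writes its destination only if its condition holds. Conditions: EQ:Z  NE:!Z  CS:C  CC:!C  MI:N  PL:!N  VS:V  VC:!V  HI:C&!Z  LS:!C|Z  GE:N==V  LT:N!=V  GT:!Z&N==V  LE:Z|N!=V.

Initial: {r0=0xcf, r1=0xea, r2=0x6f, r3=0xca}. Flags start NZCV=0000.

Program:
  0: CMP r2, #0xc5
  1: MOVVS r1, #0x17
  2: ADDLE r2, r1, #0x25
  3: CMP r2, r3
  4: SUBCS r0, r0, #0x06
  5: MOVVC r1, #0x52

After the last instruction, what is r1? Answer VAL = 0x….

0: ✓ CMP  NZCV=1001
1: ✓ MOVVS  r1←0x17
2: · ADDLE
3: ✓ CMP  NZCV=1001
4: · SUBCS
5: · MOVVC

VAL = 0x17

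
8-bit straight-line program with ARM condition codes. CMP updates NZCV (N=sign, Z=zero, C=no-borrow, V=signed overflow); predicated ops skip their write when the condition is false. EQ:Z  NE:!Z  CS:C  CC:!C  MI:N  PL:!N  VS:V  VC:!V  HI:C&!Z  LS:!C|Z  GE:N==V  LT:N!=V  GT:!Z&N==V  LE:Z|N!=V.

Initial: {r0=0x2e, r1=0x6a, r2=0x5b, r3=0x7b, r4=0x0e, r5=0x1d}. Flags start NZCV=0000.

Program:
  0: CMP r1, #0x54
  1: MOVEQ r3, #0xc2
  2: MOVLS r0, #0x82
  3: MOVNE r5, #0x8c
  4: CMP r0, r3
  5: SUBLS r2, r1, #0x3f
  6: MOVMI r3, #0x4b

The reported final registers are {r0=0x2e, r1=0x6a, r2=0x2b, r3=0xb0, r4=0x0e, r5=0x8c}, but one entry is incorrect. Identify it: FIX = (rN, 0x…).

0: ✓ CMP  NZCV=0010
1: · MOVEQ
2: · MOVLS
3: ✓ MOVNE  r5←0x8c
4: ✓ CMP  NZCV=1000
5: ✓ SUBLS  r2←0x2b
6: ✓ MOVMI  r3←0x4b

FIX = (r3, 0x4b)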